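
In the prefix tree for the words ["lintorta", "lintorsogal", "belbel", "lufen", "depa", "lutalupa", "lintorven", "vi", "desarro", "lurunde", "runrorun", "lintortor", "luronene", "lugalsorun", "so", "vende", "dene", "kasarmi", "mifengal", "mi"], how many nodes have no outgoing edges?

A leaf is a node with no children — equivalently, the end of a word that is not a proper prefix of any other stored word.
Those words: "belbel", "dene", "depa", "desarro", "kasarmi", "lintorsogal", "lintorta", "lintortor", "lintorven", "lufen", "lugalsorun", "luronene", "lurunde", "lutalupa", "mifengal", "runrorun", "so", "vende", "vi"
Leaf count: 19

19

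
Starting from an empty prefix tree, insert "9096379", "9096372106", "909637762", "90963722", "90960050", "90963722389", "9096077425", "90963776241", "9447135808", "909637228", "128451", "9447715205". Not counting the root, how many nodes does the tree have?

51

Trace insertions, counting only characters that open a new branch:
  "9096379" → 7 new (9, 0, 9, 6, 3, 7, 9)
  "9096372106" → prefix "909637" already present; 4 new (2, 1, 0, 6)
  "909637762" → prefix "909637" already present; 3 new (7, 6, 2)
  "90963722" → prefix "9096372" already present; 1 new (2)
  "90960050" → prefix "9096" already present; 4 new (0, 0, 5, 0)
  "90963722389" → prefix "90963722" already present; 3 new (3, 8, 9)
  "9096077425" → prefix "90960" already present; 5 new (7, 7, 4, 2, 5)
  "90963776241" → prefix "909637762" already present; 2 new (4, 1)
  "9447135808" → prefix "9" already present; 9 new (4, 4, 7, 1, 3, 5, 8, 0, 8)
  "909637228" → prefix "90963722" already present; 1 new (8)
  "128451" → 6 new (1, 2, 8, 4, 5, 1)
  "9447715205" → prefix "9447" already present; 6 new (7, 1, 5, 2, 0, 5)
Total nodes = 7 + 4 + 3 + 1 + 4 + 3 + 5 + 2 + 9 + 1 + 6 + 6 = 51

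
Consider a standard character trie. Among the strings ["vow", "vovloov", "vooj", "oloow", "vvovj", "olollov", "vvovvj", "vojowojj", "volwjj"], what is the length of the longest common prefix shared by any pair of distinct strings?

4

Look for the deepest trie node that still has at least two words in its subtree.
"vvovj" and "vvovvj" agree on "vvov" (4 characters) before diverging; nothing deeper is shared.
Longest shared-prefix length: 4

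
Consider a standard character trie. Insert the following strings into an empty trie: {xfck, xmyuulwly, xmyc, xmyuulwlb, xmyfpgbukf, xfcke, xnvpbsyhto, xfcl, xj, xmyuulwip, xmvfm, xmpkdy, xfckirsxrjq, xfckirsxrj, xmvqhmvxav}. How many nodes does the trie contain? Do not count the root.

56

For each word, the new-node count is its length minus the longest prefix already in the trie:
  "xfck" → 4 new (x, f, c, k)
  "xmyuulwly" → prefix "x" already present; 8 new (m, y, u, u, l, w, l, y)
  "xmyc" → prefix "xmy" already present; 1 new (c)
  "xmyuulwlb" → prefix "xmyuulwl" already present; 1 new (b)
  "xmyfpgbukf" → prefix "xmy" already present; 7 new (f, p, g, b, u, k, f)
  "xfcke" → prefix "xfck" already present; 1 new (e)
  "xnvpbsyhto" → prefix "x" already present; 9 new (n, v, p, b, s, y, h, t, o)
  "xfcl" → prefix "xfc" already present; 1 new (l)
  "xj" → prefix "x" already present; 1 new (j)
  "xmyuulwip" → prefix "xmyuulw" already present; 2 new (i, p)
  "xmvfm" → prefix "xm" already present; 3 new (v, f, m)
  "xmpkdy" → prefix "xm" already present; 4 new (p, k, d, y)
  "xfckirsxrjq" → prefix "xfck" already present; 7 new (i, r, s, x, r, j, q)
  "xfckirsxrj" → prefix "xfckirsxrj" already present; 0 new (none)
  "xmvqhmvxav" → prefix "xmv" already present; 7 new (q, h, m, v, x, a, v)
Total nodes = 4 + 8 + 1 + 1 + 7 + 1 + 9 + 1 + 1 + 2 + 3 + 4 + 7 + 0 + 7 = 56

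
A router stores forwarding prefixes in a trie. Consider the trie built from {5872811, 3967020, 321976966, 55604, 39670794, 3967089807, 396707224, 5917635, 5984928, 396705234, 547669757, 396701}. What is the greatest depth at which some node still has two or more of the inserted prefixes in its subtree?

Look for the deepest trie node that still has at least two words in its subtree.
e.g. "396707224" and "39670794" share the prefix "396707" of length 6; no pair shares a longer one.
Longest shared-prefix length: 6

6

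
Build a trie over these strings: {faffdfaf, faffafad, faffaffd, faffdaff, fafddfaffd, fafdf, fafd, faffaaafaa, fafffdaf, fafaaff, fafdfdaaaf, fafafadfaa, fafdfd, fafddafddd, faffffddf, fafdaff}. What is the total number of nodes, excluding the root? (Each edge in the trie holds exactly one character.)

61

Insert word by word; a character creates a node only if that edge doesn't already exist:
  "faffdfaf" → 8 new (f, a, f, f, d, f, a, f)
  "faffafad" → prefix "faff" already present; 4 new (a, f, a, d)
  "faffaffd" → prefix "faffaf" already present; 2 new (f, d)
  "faffdaff" → prefix "faffd" already present; 3 new (a, f, f)
  "fafddfaffd" → prefix "faf" already present; 7 new (d, d, f, a, f, f, d)
  "fafdf" → prefix "fafd" already present; 1 new (f)
  "fafd" → prefix "fafd" already present; 0 new (none)
  "faffaaafaa" → prefix "faffa" already present; 5 new (a, a, f, a, a)
  "fafffdaf" → prefix "faff" already present; 4 new (f, d, a, f)
  "fafaaff" → prefix "faf" already present; 4 new (a, a, f, f)
  "fafdfdaaaf" → prefix "fafdf" already present; 5 new (d, a, a, a, f)
  "fafafadfaa" → prefix "fafa" already present; 6 new (f, a, d, f, a, a)
  "fafdfd" → prefix "fafdfd" already present; 0 new (none)
  "fafddafddd" → prefix "fafdd" already present; 5 new (a, f, d, d, d)
  "faffffddf" → prefix "fafff" already present; 4 new (f, d, d, f)
  "fafdaff" → prefix "fafd" already present; 3 new (a, f, f)
Total nodes = 8 + 4 + 2 + 3 + 7 + 1 + 0 + 5 + 4 + 4 + 5 + 6 + 0 + 5 + 4 + 3 = 61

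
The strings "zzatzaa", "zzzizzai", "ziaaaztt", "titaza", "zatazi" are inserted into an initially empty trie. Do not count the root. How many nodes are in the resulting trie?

Trace insertions, counting only characters that open a new branch:
  "zzatzaa" → 7 new (z, z, a, t, z, a, a)
  "zzzizzai" → prefix "zz" already present; 6 new (z, i, z, z, a, i)
  "ziaaaztt" → prefix "z" already present; 7 new (i, a, a, a, z, t, t)
  "titaza" → 6 new (t, i, t, a, z, a)
  "zatazi" → prefix "z" already present; 5 new (a, t, a, z, i)
Total nodes = 7 + 6 + 7 + 6 + 5 = 31

31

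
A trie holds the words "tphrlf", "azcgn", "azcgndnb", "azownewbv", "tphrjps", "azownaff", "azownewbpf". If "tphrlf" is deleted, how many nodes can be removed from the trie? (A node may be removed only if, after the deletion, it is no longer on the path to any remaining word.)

2

Walk "tphrlf" from the leaf back toward the root, removing each node that no remaining word uses.
The suffix "lf" (2 nodes) is used only by "tphrlf"; the node for "tphr" still has the child "j", so pruning stops there.
Nodes removed: 2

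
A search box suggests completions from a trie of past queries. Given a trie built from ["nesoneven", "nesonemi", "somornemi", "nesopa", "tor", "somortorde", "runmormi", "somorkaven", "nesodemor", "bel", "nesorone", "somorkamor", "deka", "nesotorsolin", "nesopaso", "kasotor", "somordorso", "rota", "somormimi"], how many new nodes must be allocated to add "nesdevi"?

The longest prefix of "nesdevi" already in the trie is "nes" (length 3).
Each of the 4 remaining characters creates one node.

4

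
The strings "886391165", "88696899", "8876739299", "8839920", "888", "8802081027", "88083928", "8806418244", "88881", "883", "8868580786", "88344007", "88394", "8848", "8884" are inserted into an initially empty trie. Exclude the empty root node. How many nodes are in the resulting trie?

Insert word by word; a character creates a node only if that edge doesn't already exist:
  "886391165" → 9 new (8, 8, 6, 3, 9, 1, 1, 6, 5)
  "88696899" → prefix "886" already present; 5 new (9, 6, 8, 9, 9)
  "8876739299" → prefix "88" already present; 8 new (7, 6, 7, 3, 9, 2, 9, 9)
  "8839920" → prefix "88" already present; 5 new (3, 9, 9, 2, 0)
  "888" → prefix "88" already present; 1 new (8)
  "8802081027" → prefix "88" already present; 8 new (0, 2, 0, 8, 1, 0, 2, 7)
  "88083928" → prefix "880" already present; 5 new (8, 3, 9, 2, 8)
  "8806418244" → prefix "880" already present; 7 new (6, 4, 1, 8, 2, 4, 4)
  "88881" → prefix "888" already present; 2 new (8, 1)
  "883" → prefix "883" already present; 0 new (none)
  "8868580786" → prefix "886" already present; 7 new (8, 5, 8, 0, 7, 8, 6)
  "88344007" → prefix "883" already present; 5 new (4, 4, 0, 0, 7)
  "88394" → prefix "8839" already present; 1 new (4)
  "8848" → prefix "88" already present; 2 new (4, 8)
  "8884" → prefix "888" already present; 1 new (4)
Total nodes = 9 + 5 + 8 + 5 + 1 + 8 + 5 + 7 + 2 + 0 + 7 + 5 + 1 + 2 + 1 = 66

66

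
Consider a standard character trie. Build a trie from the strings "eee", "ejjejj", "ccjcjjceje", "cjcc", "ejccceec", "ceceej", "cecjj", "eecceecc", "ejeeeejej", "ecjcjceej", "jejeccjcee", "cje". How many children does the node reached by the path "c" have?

3

Follow the path "c" to its node, then look at its outgoing edges.
Distinct next characters after "c": c, e, j.
That node has 3 child edges.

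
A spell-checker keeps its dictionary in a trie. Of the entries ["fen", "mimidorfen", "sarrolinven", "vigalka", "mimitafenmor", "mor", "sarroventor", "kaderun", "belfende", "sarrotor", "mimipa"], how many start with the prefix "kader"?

1

Traverse to the node for "kader", then collect every word in that subtree.
Matches: "kaderun"
Count: 1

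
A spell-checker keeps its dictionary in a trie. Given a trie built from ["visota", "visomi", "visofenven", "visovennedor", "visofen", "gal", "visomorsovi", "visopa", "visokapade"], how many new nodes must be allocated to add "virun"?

3

The longest prefix of "virun" already in the trie is "vi" (length 2).
New nodes needed: |"virun"| − 2 = 5 − 2 = 3.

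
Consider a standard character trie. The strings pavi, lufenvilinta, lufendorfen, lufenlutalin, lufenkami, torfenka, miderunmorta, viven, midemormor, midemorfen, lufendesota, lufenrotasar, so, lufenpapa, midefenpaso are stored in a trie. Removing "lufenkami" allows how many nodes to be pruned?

A node on "lufenkami"'s path can go only if nothing else ends at it or branches off below it.
The suffix "kami" (4 nodes) is used only by "lufenkami"; the node for "lufen" still has the child "v", so pruning stops there.
Nodes removed: 4

4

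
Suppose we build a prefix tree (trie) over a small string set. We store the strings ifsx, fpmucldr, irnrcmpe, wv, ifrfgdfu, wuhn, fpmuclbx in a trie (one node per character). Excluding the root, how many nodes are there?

Trace insertions, counting only characters that open a new branch:
  "ifsx" → 4 new (i, f, s, x)
  "fpmucldr" → 8 new (f, p, m, u, c, l, d, r)
  "irnrcmpe" → prefix "i" already present; 7 new (r, n, r, c, m, p, e)
  "wv" → 2 new (w, v)
  "ifrfgdfu" → prefix "if" already present; 6 new (r, f, g, d, f, u)
  "wuhn" → prefix "w" already present; 3 new (u, h, n)
  "fpmuclbx" → prefix "fpmucl" already present; 2 new (b, x)
Total nodes = 4 + 8 + 7 + 2 + 6 + 3 + 2 = 32

32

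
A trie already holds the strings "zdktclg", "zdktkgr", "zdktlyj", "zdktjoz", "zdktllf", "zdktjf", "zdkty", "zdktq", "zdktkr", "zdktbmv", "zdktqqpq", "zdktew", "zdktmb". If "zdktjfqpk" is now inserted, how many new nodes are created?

The longest prefix of "zdktjfqpk" already in the trie is "zdktjf" (length 6).
Each of the 3 remaining characters creates one node.

3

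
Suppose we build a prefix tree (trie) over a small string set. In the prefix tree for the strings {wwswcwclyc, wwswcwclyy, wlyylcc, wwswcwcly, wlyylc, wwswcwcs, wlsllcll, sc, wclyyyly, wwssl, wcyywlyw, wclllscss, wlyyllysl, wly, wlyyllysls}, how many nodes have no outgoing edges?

Leaves are exactly the stored words that no other stored word extends.
Those words: "sc", "wclllscss", "wclyyyly", "wcyywlyw", "wlsllcll", "wlyylcc", "wlyyllysls", "wwssl", "wwswcwclyc", "wwswcwclyy", "wwswcwcs"
Leaf count: 11

11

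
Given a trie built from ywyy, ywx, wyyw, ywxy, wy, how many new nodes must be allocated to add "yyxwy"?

Walking "yyxwy" from the root, the first 1 characters ("y") follow existing edges; "y" is the first miss.
New nodes needed: |"yyxwy"| − 1 = 5 − 1 = 4.

4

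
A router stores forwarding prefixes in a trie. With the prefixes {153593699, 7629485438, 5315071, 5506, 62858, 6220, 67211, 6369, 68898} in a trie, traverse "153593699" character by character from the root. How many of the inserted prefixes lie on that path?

1

Walk "153593699" from the root; an end-of-word marker is hit whenever a stored word is a prefix of "153593699".
Prefixes of the query that are stored words: "153593699"
Count: 1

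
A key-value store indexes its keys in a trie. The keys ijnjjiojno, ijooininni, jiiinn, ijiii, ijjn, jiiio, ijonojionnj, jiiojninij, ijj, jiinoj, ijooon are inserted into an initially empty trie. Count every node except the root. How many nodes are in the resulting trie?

50

For each word, the new-node count is its length minus the longest prefix already in the trie:
  "ijnjjiojno" → 10 new (i, j, n, j, j, i, o, j, n, o)
  "ijooininni" → prefix "ij" already present; 8 new (o, o, i, n, i, n, n, i)
  "jiiinn" → 6 new (j, i, i, i, n, n)
  "ijiii" → prefix "ij" already present; 3 new (i, i, i)
  "ijjn" → prefix "ij" already present; 2 new (j, n)
  "jiiio" → prefix "jiii" already present; 1 new (o)
  "ijonojionnj" → prefix "ijo" already present; 8 new (n, o, j, i, o, n, n, j)
  "jiiojninij" → prefix "jii" already present; 7 new (o, j, n, i, n, i, j)
  "ijj" → prefix "ijj" already present; 0 new (none)
  "jiinoj" → prefix "jii" already present; 3 new (n, o, j)
  "ijooon" → prefix "ijoo" already present; 2 new (o, n)
Total nodes = 10 + 8 + 6 + 3 + 2 + 1 + 8 + 7 + 0 + 3 + 2 = 50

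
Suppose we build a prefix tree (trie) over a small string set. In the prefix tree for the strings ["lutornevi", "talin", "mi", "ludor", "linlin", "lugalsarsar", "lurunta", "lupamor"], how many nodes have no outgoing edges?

A leaf is a node with no children — equivalently, the end of a word that is not a proper prefix of any other stored word.
Those words: "linlin", "ludor", "lugalsarsar", "lupamor", "lurunta", "lutornevi", "mi", "talin"
Leaf count: 8

8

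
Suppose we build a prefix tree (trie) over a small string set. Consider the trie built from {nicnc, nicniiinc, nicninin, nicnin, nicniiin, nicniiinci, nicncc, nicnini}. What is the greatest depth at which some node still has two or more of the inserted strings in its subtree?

9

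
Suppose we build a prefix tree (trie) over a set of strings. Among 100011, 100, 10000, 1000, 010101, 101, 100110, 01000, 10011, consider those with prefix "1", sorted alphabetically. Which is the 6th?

100110

DFS of the "1" subtree visits, in order: "100", "1000", "10000", "100011", "10011", "100110", "101"
The 6th is 100110.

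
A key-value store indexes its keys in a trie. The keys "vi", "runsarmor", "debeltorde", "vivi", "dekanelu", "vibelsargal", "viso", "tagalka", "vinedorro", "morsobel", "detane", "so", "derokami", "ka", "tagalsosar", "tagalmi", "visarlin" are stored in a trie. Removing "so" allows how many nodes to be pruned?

A node on "so"'s path can go only if nothing else ends at it or branches off below it.
No other word shares any prefix with "so", so all 2 of its nodes go.
Nodes removed: 2

2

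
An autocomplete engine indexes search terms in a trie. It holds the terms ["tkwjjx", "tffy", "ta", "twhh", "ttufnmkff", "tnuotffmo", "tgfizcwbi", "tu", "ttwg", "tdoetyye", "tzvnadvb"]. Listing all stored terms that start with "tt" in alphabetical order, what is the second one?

ttwg

Filter for "tt…" and sort: "ttufnmkff", "ttwg"
Position 2: ttwg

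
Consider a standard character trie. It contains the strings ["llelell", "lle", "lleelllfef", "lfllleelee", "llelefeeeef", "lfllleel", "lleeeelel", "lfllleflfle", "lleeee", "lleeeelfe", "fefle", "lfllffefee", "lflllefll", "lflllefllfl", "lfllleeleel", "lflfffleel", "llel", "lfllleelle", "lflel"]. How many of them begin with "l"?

Filter for entries beginning with "l":
Matches: "lflel", "lflfffleel", "lfllffefee", "lfllleel", "lfllleelee", "lfllleeleel", "lfllleelle", "lfllleflfle", "lflllefll", "lflllefllfl", "lle", "lleeee", "lleeeelel", "lleeeelfe", "lleelllfef", "llel", "llelefeeeef", "llelell"
Count: 18

18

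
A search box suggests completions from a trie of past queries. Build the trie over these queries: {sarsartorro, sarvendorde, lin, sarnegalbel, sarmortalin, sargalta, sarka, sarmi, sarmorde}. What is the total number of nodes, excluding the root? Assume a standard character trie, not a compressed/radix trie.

Trace insertions, counting only characters that open a new branch:
  "sarsartorro" → 11 new (s, a, r, s, a, r, t, o, r, r, o)
  "sarvendorde" → prefix "sar" already present; 8 new (v, e, n, d, o, r, d, e)
  "lin" → 3 new (l, i, n)
  "sarnegalbel" → prefix "sar" already present; 8 new (n, e, g, a, l, b, e, l)
  "sarmortalin" → prefix "sar" already present; 8 new (m, o, r, t, a, l, i, n)
  "sargalta" → prefix "sar" already present; 5 new (g, a, l, t, a)
  "sarka" → prefix "sar" already present; 2 new (k, a)
  "sarmi" → prefix "sarm" already present; 1 new (i)
  "sarmorde" → prefix "sarmor" already present; 2 new (d, e)
Total nodes = 11 + 8 + 3 + 8 + 8 + 5 + 2 + 1 + 2 = 48

48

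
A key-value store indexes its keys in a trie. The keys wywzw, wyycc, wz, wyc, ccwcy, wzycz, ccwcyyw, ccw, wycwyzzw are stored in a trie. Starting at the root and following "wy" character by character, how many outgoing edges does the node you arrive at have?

3

The children of the "wy" node are the distinct next characters among strings starting with "wy".
Characters that immediately follow "wy" among the stored strings: {c, w, y}.
That node has 3 child edges.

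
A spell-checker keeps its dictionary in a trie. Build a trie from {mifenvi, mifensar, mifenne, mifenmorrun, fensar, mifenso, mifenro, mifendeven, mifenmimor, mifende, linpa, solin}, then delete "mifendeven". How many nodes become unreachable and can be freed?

A node on "mifendeven"'s path can go only if nothing else ends at it or branches off below it.
The suffix "ven" (3 nodes) is used only by "mifendeven"; "mifende" is itself a stored word, so pruning stops there.
Nodes removed: 3

3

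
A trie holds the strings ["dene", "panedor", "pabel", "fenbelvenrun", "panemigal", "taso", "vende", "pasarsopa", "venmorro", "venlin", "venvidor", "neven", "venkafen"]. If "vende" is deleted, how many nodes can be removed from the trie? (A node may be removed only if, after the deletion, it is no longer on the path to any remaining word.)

2

Walk "vende" from the leaf back toward the root, removing each node that no remaining word uses.
The suffix "de" (2 nodes) is used only by "vende"; the node for "ven" still has the child "m", so pruning stops there.
Nodes removed: 2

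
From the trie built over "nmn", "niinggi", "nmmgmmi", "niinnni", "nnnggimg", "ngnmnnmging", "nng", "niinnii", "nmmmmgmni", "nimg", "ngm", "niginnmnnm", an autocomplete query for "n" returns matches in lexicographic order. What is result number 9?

nmmmmgmni

DFS of the "n" subtree visits, in order: "ngm", "ngnmnnmging", "niginnmnnm", "niinggi", "niinnii", "niinnni", "nimg", "nmmgmmi", "nmmmmgmni", "nmn", "nng", "nnnggimg"
Position 9: nmmmmgmni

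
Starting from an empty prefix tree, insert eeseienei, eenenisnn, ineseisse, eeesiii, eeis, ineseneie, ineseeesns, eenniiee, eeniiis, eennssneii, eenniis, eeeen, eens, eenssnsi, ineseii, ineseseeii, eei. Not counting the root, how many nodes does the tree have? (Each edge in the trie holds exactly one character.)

70

Trace insertions, counting only characters that open a new branch:
  "eeseienei" → 9 new (e, e, s, e, i, e, n, e, i)
  "eenenisnn" → prefix "ee" already present; 7 new (n, e, n, i, s, n, n)
  "ineseisse" → 9 new (i, n, e, s, e, i, s, s, e)
  "eeesiii" → prefix "ee" already present; 5 new (e, s, i, i, i)
  "eeis" → prefix "ee" already present; 2 new (i, s)
  "ineseneie" → prefix "inese" already present; 4 new (n, e, i, e)
  "ineseeesns" → prefix "inese" already present; 5 new (e, e, s, n, s)
  "eenniiee" → prefix "een" already present; 5 new (n, i, i, e, e)
  "eeniiis" → prefix "een" already present; 4 new (i, i, i, s)
  "eennssneii" → prefix "eenn" already present; 6 new (s, s, n, e, i, i)
  "eenniis" → prefix "eennii" already present; 1 new (s)
  "eeeen" → prefix "eee" already present; 2 new (e, n)
  "eens" → prefix "een" already present; 1 new (s)
  "eenssnsi" → prefix "eens" already present; 4 new (s, n, s, i)
  "ineseii" → prefix "inesei" already present; 1 new (i)
  "ineseseeii" → prefix "inese" already present; 5 new (s, e, e, i, i)
  "eei" → prefix "eei" already present; 0 new (none)
Total nodes = 9 + 7 + 9 + 5 + 2 + 4 + 5 + 5 + 4 + 6 + 1 + 2 + 1 + 4 + 1 + 5 + 0 = 70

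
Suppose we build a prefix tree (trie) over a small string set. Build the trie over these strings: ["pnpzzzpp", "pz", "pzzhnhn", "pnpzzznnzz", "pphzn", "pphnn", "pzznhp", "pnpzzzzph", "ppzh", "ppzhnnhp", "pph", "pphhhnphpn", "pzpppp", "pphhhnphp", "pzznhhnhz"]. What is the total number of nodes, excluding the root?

51

For each word, the new-node count is its length minus the longest prefix already in the trie:
  "pnpzzzpp" → 8 new (p, n, p, z, z, z, p, p)
  "pz" → prefix "p" already present; 1 new (z)
  "pzzhnhn" → prefix "pz" already present; 5 new (z, h, n, h, n)
  "pnpzzznnzz" → prefix "pnpzzz" already present; 4 new (n, n, z, z)
  "pphzn" → prefix "p" already present; 4 new (p, h, z, n)
  "pphnn" → prefix "pph" already present; 2 new (n, n)
  "pzznhp" → prefix "pzz" already present; 3 new (n, h, p)
  "pnpzzzzph" → prefix "pnpzzz" already present; 3 new (z, p, h)
  "ppzh" → prefix "pp" already present; 2 new (z, h)
  "ppzhnnhp" → prefix "ppzh" already present; 4 new (n, n, h, p)
  "pph" → prefix "pph" already present; 0 new (none)
  "pphhhnphpn" → prefix "pph" already present; 7 new (h, h, n, p, h, p, n)
  "pzpppp" → prefix "pz" already present; 4 new (p, p, p, p)
  "pphhhnphp" → prefix "pphhhnphp" already present; 0 new (none)
  "pzznhhnhz" → prefix "pzznh" already present; 4 new (h, n, h, z)
Total nodes = 8 + 1 + 5 + 4 + 4 + 2 + 3 + 3 + 2 + 4 + 0 + 7 + 4 + 0 + 4 = 51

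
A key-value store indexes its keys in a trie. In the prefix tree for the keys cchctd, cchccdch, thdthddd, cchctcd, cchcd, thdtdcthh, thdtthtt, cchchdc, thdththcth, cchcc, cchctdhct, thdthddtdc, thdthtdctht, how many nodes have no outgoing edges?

A leaf is a node with no children — equivalently, the end of a word that is not a proper prefix of any other stored word.
Those words: "cchccdch", "cchcd", "cchchdc", "cchctcd", "cchctdhct", "thdtdcthh", "thdthddd", "thdthddtdc", "thdthtdctht", "thdththcth", "thdtthtt"
Leaf count: 11

11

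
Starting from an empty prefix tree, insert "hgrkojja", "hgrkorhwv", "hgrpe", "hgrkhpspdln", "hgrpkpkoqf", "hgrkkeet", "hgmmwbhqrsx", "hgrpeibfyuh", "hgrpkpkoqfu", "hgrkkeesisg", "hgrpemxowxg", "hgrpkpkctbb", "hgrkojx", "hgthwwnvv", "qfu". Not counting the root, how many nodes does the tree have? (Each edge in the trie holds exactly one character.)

72

Trace insertions, counting only characters that open a new branch:
  "hgrkojja" → 8 new (h, g, r, k, o, j, j, a)
  "hgrkorhwv" → prefix "hgrko" already present; 4 new (r, h, w, v)
  "hgrpe" → prefix "hgr" already present; 2 new (p, e)
  "hgrkhpspdln" → prefix "hgrk" already present; 7 new (h, p, s, p, d, l, n)
  "hgrpkpkoqf" → prefix "hgrp" already present; 6 new (k, p, k, o, q, f)
  "hgrkkeet" → prefix "hgrk" already present; 4 new (k, e, e, t)
  "hgmmwbhqrsx" → prefix "hg" already present; 9 new (m, m, w, b, h, q, r, s, x)
  "hgrpeibfyuh" → prefix "hgrpe" already present; 6 new (i, b, f, y, u, h)
  "hgrpkpkoqfu" → prefix "hgrpkpkoqf" already present; 1 new (u)
  "hgrkkeesisg" → prefix "hgrkkee" already present; 4 new (s, i, s, g)
  "hgrpemxowxg" → prefix "hgrpe" already present; 6 new (m, x, o, w, x, g)
  "hgrpkpkctbb" → prefix "hgrpkpk" already present; 4 new (c, t, b, b)
  "hgrkojx" → prefix "hgrkoj" already present; 1 new (x)
  "hgthwwnvv" → prefix "hg" already present; 7 new (t, h, w, w, n, v, v)
  "qfu" → 3 new (q, f, u)
Total nodes = 8 + 4 + 2 + 7 + 6 + 4 + 9 + 6 + 1 + 4 + 6 + 4 + 1 + 7 + 3 = 72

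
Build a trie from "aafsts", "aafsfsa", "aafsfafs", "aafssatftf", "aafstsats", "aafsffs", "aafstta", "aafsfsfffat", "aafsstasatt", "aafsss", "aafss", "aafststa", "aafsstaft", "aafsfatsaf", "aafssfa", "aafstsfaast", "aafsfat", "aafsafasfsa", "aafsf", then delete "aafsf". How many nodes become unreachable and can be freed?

0

Walk "aafsf" from the leaf back toward the root, removing each node that no remaining word uses.
Every node on "aafsf" is still needed (e.g. by "aafsfsa"), so nothing is freed.
Nodes removed: 0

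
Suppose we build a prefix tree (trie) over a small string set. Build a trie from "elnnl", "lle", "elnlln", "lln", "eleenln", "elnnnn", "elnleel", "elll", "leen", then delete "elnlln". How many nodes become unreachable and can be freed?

Walk "elnlln" from the leaf back toward the root, removing each node that no remaining word uses.
The suffix "ln" (2 nodes) is used only by "elnlln"; the node for "elnl" still has the child "e", so pruning stops there.
Nodes removed: 2

2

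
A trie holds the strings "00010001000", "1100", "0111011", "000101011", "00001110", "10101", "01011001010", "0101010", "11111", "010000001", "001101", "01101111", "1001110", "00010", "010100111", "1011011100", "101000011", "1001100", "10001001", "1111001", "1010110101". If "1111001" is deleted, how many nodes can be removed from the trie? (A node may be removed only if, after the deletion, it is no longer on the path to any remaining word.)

Walk "1111001" from the leaf back toward the root, removing each node that no remaining word uses.
The suffix "001" (3 nodes) is used only by "1111001"; the node for "1111" still has the child "1", so pruning stops there.
Nodes removed: 3

3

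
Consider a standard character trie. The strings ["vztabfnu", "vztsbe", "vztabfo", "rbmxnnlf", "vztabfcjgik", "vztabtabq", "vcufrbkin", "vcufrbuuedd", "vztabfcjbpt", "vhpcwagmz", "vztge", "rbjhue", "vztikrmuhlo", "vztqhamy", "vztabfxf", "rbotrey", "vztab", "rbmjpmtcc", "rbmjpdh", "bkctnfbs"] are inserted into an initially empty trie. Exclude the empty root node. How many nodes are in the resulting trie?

95

Trace insertions, counting only characters that open a new branch:
  "vztabfnu" → 8 new (v, z, t, a, b, f, n, u)
  "vztsbe" → prefix "vzt" already present; 3 new (s, b, e)
  "vztabfo" → prefix "vztabf" already present; 1 new (o)
  "rbmxnnlf" → 8 new (r, b, m, x, n, n, l, f)
  "vztabfcjgik" → prefix "vztabf" already present; 5 new (c, j, g, i, k)
  "vztabtabq" → prefix "vztab" already present; 4 new (t, a, b, q)
  "vcufrbkin" → prefix "v" already present; 8 new (c, u, f, r, b, k, i, n)
  "vcufrbuuedd" → prefix "vcufrb" already present; 5 new (u, u, e, d, d)
  "vztabfcjbpt" → prefix "vztabfcj" already present; 3 new (b, p, t)
  "vhpcwagmz" → prefix "v" already present; 8 new (h, p, c, w, a, g, m, z)
  "vztge" → prefix "vzt" already present; 2 new (g, e)
  "rbjhue" → prefix "rb" already present; 4 new (j, h, u, e)
  "vztikrmuhlo" → prefix "vzt" already present; 8 new (i, k, r, m, u, h, l, o)
  "vztqhamy" → prefix "vzt" already present; 5 new (q, h, a, m, y)
  "vztabfxf" → prefix "vztabf" already present; 2 new (x, f)
  "rbotrey" → prefix "rb" already present; 5 new (o, t, r, e, y)
  "vztab" → prefix "vztab" already present; 0 new (none)
  "rbmjpmtcc" → prefix "rbm" already present; 6 new (j, p, m, t, c, c)
  "rbmjpdh" → prefix "rbmjp" already present; 2 new (d, h)
  "bkctnfbs" → 8 new (b, k, c, t, n, f, b, s)
Total nodes = 8 + 3 + 1 + 8 + 5 + 4 + 8 + 5 + 3 + 8 + 2 + 4 + 8 + 5 + 2 + 5 + 0 + 6 + 2 + 8 = 95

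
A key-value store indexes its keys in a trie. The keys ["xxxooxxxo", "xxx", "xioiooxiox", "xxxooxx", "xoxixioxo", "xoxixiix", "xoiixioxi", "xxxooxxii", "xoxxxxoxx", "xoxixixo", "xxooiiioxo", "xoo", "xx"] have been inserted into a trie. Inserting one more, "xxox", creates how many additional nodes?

"xxo" is already a path in the trie; the remaining "x" must be added.
So 4 − 3 = 1 new nodes.

1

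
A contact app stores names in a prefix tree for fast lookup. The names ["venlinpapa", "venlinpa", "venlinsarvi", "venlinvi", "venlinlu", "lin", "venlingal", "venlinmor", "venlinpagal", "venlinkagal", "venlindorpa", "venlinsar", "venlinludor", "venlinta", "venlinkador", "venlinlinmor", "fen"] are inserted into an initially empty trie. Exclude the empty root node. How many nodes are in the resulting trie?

57

Insert word by word; a character creates a node only if that edge doesn't already exist:
  "venlinpapa" → 10 new (v, e, n, l, i, n, p, a, p, a)
  "venlinpa" → prefix "venlinpa" already present; 0 new (none)
  "venlinsarvi" → prefix "venlin" already present; 5 new (s, a, r, v, i)
  "venlinvi" → prefix "venlin" already present; 2 new (v, i)
  "venlinlu" → prefix "venlin" already present; 2 new (l, u)
  "lin" → 3 new (l, i, n)
  "venlingal" → prefix "venlin" already present; 3 new (g, a, l)
  "venlinmor" → prefix "venlin" already present; 3 new (m, o, r)
  "venlinpagal" → prefix "venlinpa" already present; 3 new (g, a, l)
  "venlinkagal" → prefix "venlin" already present; 5 new (k, a, g, a, l)
  "venlindorpa" → prefix "venlin" already present; 5 new (d, o, r, p, a)
  "venlinsar" → prefix "venlinsar" already present; 0 new (none)
  "venlinludor" → prefix "venlinlu" already present; 3 new (d, o, r)
  "venlinta" → prefix "venlin" already present; 2 new (t, a)
  "venlinkador" → prefix "venlinka" already present; 3 new (d, o, r)
  "venlinlinmor" → prefix "venlinl" already present; 5 new (i, n, m, o, r)
  "fen" → 3 new (f, e, n)
Total nodes = 10 + 0 + 5 + 2 + 2 + 3 + 3 + 3 + 3 + 5 + 5 + 0 + 3 + 2 + 3 + 5 + 3 = 57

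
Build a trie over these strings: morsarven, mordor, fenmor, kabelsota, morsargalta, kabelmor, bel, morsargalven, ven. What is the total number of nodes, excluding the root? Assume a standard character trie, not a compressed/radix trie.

44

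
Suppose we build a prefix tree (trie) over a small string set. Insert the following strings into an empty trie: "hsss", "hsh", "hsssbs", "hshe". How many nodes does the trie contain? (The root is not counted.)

Count nodes per top-level branch (shared prefixes stored once):
  'h'-branch (hsh, hshe, hsss, hsssbs): 8 nodes
Sum: 8

8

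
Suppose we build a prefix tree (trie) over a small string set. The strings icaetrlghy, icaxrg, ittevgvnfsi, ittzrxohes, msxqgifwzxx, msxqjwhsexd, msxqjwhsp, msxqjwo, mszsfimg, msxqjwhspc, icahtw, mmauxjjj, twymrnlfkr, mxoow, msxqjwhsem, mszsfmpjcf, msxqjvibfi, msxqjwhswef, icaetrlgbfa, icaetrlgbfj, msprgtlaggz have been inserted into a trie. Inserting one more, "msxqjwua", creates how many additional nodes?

2

Walking "msxqjwua" from the root, the first 6 characters ("msxqjw") follow existing edges; "u" is the first miss.
Each of the 2 remaining characters creates one node.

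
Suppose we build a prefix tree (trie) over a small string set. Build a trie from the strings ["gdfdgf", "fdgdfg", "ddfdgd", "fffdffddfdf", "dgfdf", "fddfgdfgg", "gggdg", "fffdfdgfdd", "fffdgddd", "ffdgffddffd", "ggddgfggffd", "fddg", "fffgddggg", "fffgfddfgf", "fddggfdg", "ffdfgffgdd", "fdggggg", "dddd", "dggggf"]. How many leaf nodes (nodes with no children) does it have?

A leaf is a node with no children — equivalently, the end of a word that is not a proper prefix of any other stored word.
Those words: "dddd", "ddfdgd", "dgfdf", "dggggf", "fddfgdfgg", "fddggfdg", "fdgdfg", "fdggggg", "ffdfgffgdd", "ffdgffddffd", "fffdfdgfdd", "fffdffddfdf", "fffdgddd", "fffgddggg", "fffgfddfgf", "gdfdgf", "ggddgfggffd", "gggdg"
Leaf count: 18

18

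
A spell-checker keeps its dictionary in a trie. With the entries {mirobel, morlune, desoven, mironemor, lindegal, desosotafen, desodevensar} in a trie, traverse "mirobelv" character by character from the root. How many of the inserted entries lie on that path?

1

Check each prefix of "mirobelv" against the stored set — each match is an end-marker on the path.
Prefixes of the query that are stored words: "mirobel"
Count: 1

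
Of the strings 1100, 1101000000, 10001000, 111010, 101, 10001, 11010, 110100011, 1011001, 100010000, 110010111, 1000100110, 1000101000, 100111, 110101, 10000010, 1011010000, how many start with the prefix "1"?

Traverse to the node for "1", then collect every word in that subtree.
Words under "1": 10000010, 10001, 10001000, 100010000, 1000100110, 1000101000, 100111, 101, 1011001, 1011010000, 1100, 110010111, 11010, 1101000000, 110100011, 110101, 111010
Count: 17

17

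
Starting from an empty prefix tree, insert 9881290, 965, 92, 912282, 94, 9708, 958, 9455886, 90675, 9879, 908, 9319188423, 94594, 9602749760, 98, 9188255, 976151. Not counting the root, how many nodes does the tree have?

Count nodes per top-level branch (shared prefixes stored once):
  '9'-branch (90675, 908, 912282, 9188255, 92, 9319188423, 94, 9455886, 94594, 958, 9602749760, 965, 9708, 976151, 98, 9879, 9881290): 61 nodes
Sum: 61

61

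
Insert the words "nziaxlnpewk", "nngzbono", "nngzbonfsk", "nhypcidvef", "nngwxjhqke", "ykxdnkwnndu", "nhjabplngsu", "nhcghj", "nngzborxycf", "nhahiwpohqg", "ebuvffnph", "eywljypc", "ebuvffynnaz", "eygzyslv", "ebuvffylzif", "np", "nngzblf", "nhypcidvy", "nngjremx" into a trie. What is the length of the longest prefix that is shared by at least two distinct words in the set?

8

The deepest shared node is where two words last agree before diverging.
"nhypcidvef" and "nhypcidvy" agree on "nhypcidv" (8 characters) before diverging; nothing deeper is shared.
Longest shared-prefix length: 8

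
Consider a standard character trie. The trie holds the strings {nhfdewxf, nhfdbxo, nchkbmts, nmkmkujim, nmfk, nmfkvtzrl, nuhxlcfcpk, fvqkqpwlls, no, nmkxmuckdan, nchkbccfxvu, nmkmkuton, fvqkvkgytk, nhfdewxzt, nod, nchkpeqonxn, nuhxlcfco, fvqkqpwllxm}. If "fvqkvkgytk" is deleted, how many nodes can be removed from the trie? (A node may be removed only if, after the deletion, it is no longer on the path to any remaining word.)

6

A node on "fvqkvkgytk"'s path can go only if nothing else ends at it or branches off below it.
The suffix "vkgytk" (6 nodes) is used only by "fvqkvkgytk"; the node for "fvqk" still has the child "q", so pruning stops there.
Nodes removed: 6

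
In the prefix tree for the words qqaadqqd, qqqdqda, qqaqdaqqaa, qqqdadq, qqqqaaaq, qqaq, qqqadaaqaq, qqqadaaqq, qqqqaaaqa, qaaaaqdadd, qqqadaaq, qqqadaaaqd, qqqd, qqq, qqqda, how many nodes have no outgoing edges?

9

A leaf is a node with no children — equivalently, the end of a word that is not a proper prefix of any other stored word.
Those words: "qaaaaqdadd", "qqaadqqd", "qqaqdaqqaa", "qqqadaaaqd", "qqqadaaqaq", "qqqadaaqq", "qqqdadq", "qqqdqda", "qqqqaaaqa"
Leaf count: 9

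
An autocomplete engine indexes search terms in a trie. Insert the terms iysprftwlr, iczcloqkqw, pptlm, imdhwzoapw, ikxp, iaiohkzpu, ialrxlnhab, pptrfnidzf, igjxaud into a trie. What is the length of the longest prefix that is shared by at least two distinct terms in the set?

The deepest shared node is where two words last agree before diverging.
"pptlm" and "pptrfnidzf" agree on "ppt" (3 characters) before diverging; nothing deeper is shared.
Longest shared-prefix length: 3

3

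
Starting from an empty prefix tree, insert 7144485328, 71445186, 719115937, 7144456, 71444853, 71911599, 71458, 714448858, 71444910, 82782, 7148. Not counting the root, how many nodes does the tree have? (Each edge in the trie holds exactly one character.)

38

Trie structure (* marks end of a word):
(root)
├─ 7
│  └─ 1
│     ├─ 4
│     │  ├─ 4
│     │  │  ├─ 4
│     │  │  │  ├─ 5
│     │  │  │  │  └─ 6 *
│     │  │  │  ├─ 8
│     │  │  │  │  ├─ 5
│     │  │  │  │  │  └─ 3 *
│     │  │  │  │  │     └─ 2
│     │  │  │  │  │        └─ 8 *
│     │  │  │  │  └─ 8
│     │  │  │  │     └─ 5
│     │  │  │  │        └─ 8 *
│     │  │  │  └─ 9
│     │  │  │     └─ 1
│     │  │  │        └─ 0 *
│     │  │  └─ 5
│     │  │     └─ 1
│     │  │        └─ 8
│     │  │           └─ 6 *
│     │  ├─ 5
│     │  │  └─ 8 *
│     │  └─ 8 *
│     └─ 9
│        └─ 1
│           └─ 1
│              └─ 5
│                 └─ 9
│                    ├─ 3
│                    │  └─ 7 *
│                    └─ 9 *
└─ 8
   └─ 2
      └─ 7
         └─ 8
            └─ 2 *
Counting every labelled node above: 38.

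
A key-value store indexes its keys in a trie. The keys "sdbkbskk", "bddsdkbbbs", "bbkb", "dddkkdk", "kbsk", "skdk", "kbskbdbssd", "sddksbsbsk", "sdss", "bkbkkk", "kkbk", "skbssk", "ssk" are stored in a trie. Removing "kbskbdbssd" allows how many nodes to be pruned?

A node on "kbskbdbssd"'s path can go only if nothing else ends at it or branches off below it.
The suffix "bdbssd" (6 nodes) is used only by "kbskbdbssd"; "kbsk" is itself a stored word, so pruning stops there.
Nodes removed: 6

6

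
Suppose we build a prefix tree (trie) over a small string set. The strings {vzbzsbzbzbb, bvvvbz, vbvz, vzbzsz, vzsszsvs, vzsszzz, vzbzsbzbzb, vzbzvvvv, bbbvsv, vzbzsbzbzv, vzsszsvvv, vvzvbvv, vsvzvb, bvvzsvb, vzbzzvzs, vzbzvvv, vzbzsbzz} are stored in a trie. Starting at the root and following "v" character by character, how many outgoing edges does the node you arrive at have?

4

The children of the "v" node are the distinct next characters among strings starting with "v".
Characters that immediately follow "v" among the stored strings: {b, s, v, z}.
That node has 4 child edges.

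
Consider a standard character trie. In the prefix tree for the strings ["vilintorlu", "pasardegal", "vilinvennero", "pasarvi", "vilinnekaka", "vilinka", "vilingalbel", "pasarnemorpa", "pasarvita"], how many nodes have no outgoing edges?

8

A leaf is a node with no children — equivalently, the end of a word that is not a proper prefix of any other stored word.
Those words: "pasardegal", "pasarnemorpa", "pasarvita", "vilingalbel", "vilinka", "vilinnekaka", "vilintorlu", "vilinvennero"
Leaf count: 8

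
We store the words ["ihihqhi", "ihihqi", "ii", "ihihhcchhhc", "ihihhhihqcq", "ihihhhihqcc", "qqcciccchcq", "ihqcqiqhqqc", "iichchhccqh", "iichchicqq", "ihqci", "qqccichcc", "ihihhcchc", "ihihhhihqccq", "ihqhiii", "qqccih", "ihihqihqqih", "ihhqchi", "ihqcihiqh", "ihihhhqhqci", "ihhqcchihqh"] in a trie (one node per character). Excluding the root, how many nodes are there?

92

For each word, the new-node count is its length minus the longest prefix already in the trie:
  "ihihqhi" → 7 new (i, h, i, h, q, h, i)
  "ihihqi" → prefix "ihihq" already present; 1 new (i)
  "ii" → prefix "i" already present; 1 new (i)
  "ihihhcchhhc" → prefix "ihih" already present; 7 new (h, c, c, h, h, h, c)
  "ihihhhihqcq" → prefix "ihihh" already present; 6 new (h, i, h, q, c, q)
  "ihihhhihqcc" → prefix "ihihhhihqc" already present; 1 new (c)
  "qqcciccchcq" → 11 new (q, q, c, c, i, c, c, c, h, c, q)
  "ihqcqiqhqqc" → prefix "ih" already present; 9 new (q, c, q, i, q, h, q, q, c)
  "iichchhccqh" → prefix "ii" already present; 9 new (c, h, c, h, h, c, c, q, h)
  "iichchicqq" → prefix "iichch" already present; 4 new (i, c, q, q)
  "ihqci" → prefix "ihqc" already present; 1 new (i)
  "qqccichcc" → prefix "qqccic" already present; 3 new (h, c, c)
  "ihihhcchc" → prefix "ihihhcch" already present; 1 new (c)
  "ihihhhihqccq" → prefix "ihihhhihqcc" already present; 1 new (q)
  "ihqhiii" → prefix "ihq" already present; 4 new (h, i, i, i)
  "qqccih" → prefix "qqcci" already present; 1 new (h)
  "ihihqihqqih" → prefix "ihihqi" already present; 5 new (h, q, q, i, h)
  "ihhqchi" → prefix "ih" already present; 5 new (h, q, c, h, i)
  "ihqcihiqh" → prefix "ihqci" already present; 4 new (h, i, q, h)
  "ihihhhqhqci" → prefix "ihihhh" already present; 5 new (q, h, q, c, i)
  "ihhqcchihqh" → prefix "ihhqc" already present; 6 new (c, h, i, h, q, h)
Total nodes = 7 + 1 + 1 + 7 + 6 + 1 + 11 + 9 + 9 + 4 + 1 + 3 + 1 + 1 + 4 + 1 + 5 + 5 + 4 + 5 + 6 = 92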